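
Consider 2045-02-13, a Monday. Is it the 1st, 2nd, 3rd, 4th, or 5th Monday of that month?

2nd

Day 13 falls in week ⌈13/7⌉ of the month.
Days 1–7 hold the 1st Monday, 8–14 the 2nd, 15–21 the 3rd, 22–28 the 4th, 29–31 the 5th.
13 is in the range for the 2nd.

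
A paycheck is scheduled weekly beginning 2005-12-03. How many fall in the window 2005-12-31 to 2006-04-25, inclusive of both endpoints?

17

Occurrences land 7·i days after 2005-12-03 for i = 0, 1, 2, …
2005-12-31 is 28 days after the start; 28 ÷ 7 = 4 remainder 0. First occurrence in the window: #5 on 2005-12-31 (4×7 = 28 days in).
2006-04-25 is 143 days after the start; 143 ÷ 7 = 20 remainder 3. Last occurrence in the window: #21 on 2006-04-22.
Occurrences #5 through #21: 17 in total.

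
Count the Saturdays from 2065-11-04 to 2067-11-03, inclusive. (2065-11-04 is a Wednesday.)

104

2065-11-04 is a Wednesday; the first Saturday on or after it is 2065-11-07 (3 days later).
From 2065-11-07 to 2067-11-03: 54 + 365 + 307 = 726 days (rest of 2065, 2066, to 2067-11-03 in 2067).
726 ÷ 7 = 103 full weeks with remainder 5, so 103 more Saturdays after the first → 104.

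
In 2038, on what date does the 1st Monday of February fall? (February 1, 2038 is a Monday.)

1 February 2038

February 2038 begins on a Monday, so the first Monday is February 1.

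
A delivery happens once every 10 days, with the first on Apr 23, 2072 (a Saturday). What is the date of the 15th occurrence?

The 15th occurrence is 14 intervals after the first: 14 × 10 = 140 days after Apr 23, 2072.
Apr has 30 days — 7 days to the end of Apr leaves 133.
May has 31 days (102 left).
Jun has 30 days (72 left).
Jul has 31 days (41 left).
Aug has 31 days (10 left).
10 days into Sep → Sep 10, 2072.

Sep 10, 2072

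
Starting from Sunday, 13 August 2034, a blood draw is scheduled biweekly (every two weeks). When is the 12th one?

The 12th occurrence is 11 intervals after the first: 11 × 14 = 154 days after 13 August 2034.
August has 31 days — 18 days to the end of August leaves 136.
September has 30 days (106 left).
October has 31 days (75 left).
November has 30 days (45 left).
December has 31 days (14 left).
14 days into January → 14 January 2035.

14 January 2035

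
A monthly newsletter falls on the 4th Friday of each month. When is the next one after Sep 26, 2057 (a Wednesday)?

Sep 28, 2057

Sep 2057 starts on a Saturday; its first Friday is the 7th, so the 4th Friday is the 28th — Sep 28, 2057.
Sep 28, 2057 is after Sep 26, 2057, so that is the next one.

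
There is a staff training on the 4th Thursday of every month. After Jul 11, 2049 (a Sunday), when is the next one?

Jul 2049 starts on a Thursday; its first Thursday is the 1st, so the 4th Thursday is the 22nd — Jul 22, 2049.
Jul 22, 2049 is after Jul 11, 2049, so that is the next one.

Jul 22, 2049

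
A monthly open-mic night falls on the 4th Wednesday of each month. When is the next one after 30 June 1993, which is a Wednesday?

28 July 1993

June 1993 starts on a Tuesday; its first Wednesday is the 2nd, so the 4th Wednesday is the 23rd — 23 June 1993.
That is not after 30 June 1993, so look at July 1993.
July 1993 starts on a Thursday; its first Wednesday is the 7th, so the 4th Wednesday is the 28th — 28 July 1993.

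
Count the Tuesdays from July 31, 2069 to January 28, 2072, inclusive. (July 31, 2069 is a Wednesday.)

July 31, 2069 is a Wednesday; the first Tuesday on or after it is August 6, 2069 (6 days later).
From August 6, 2069 to January 28, 2072: 147 + 365 + 365 + 28 = 905 days (rest of 2069, 2070, 2071, to January 28, 2072 in 2072).
905 ÷ 7 = 129 full weeks with remainder 2, so 129 more Tuesdays after the first → 130.

130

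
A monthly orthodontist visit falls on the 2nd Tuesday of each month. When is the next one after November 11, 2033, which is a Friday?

December 13, 2033

November 2033 starts on a Tuesday; its first Tuesday is the 1st, so the 2nd Tuesday is the 8th — November 8, 2033.
That is not after November 11, 2033, so look at December 2033.
December 2033 starts on a Thursday; its first Tuesday is the 6th, so the 2nd Tuesday is the 13th — December 13, 2033.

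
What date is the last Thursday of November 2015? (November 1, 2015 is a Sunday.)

November 2015 begins on a Sunday, so the first Thursday is November 5 (4 days later).
November 2015 has 30 days. Adding weeks: 5, 12, 19, 26 — the last one ≤ 30 is the 26th.

2015-11-26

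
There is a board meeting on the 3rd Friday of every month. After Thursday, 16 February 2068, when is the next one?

February 2068 starts on a Wednesday; its first Friday is the 3rd, so the 3rd Friday is the 17th — 17 February 2068.
17 February 2068 is after 16 February 2068, so that is the next one.

17 February 2068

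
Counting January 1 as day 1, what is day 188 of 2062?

January has 31 days (188 − 31 = 157 remain).
February has 28 days (157 − 28 = 129 remain).
March has 31 days (129 − 31 = 98 remain).
April has 30 days (98 − 30 = 68 remain).
May has 31 days (68 − 31 = 37 remain).
June has 30 days (37 − 30 = 7 remain).
7 into July → July 7.

July 7, 2062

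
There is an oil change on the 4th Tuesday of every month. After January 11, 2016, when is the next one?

January 26, 2016

January 2016 starts on a Friday; its first Tuesday is the 5th, so the 4th Tuesday is the 26th — January 26, 2016.
January 26, 2016 is after January 11, 2016, so that is the next one.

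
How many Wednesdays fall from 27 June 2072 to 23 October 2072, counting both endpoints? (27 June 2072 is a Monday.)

17

27 June 2072 is a Monday; the first Wednesday on or after it is 29 June 2072 (2 days later).
From 29 June 2072 to 23 October 2072: 1 + 31 + 31 + 30 + 23 = 116 days (rest of June, July, August, September, October).
116 ÷ 7 = 16 full weeks with remainder 4, so 16 more Wednesdays after the first → 17.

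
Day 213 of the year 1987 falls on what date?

1 August 1987

January has 31 days (213 − 31 = 182 remain).
February has 28 days (182 − 28 = 154 remain).
March has 31 days (154 − 31 = 123 remain).
April has 30 days (123 − 30 = 93 remain).
May has 31 days (93 − 31 = 62 remain).
June has 30 days (62 − 30 = 32 remain).
July has 31 days (32 − 31 = 1 remain).
1 into August → August 1.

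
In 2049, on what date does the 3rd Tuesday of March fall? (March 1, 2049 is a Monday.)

16 March 2049

March 2049 begins on a Monday, so the first Tuesday is March 2 (1 day later).
The 3rd Tuesday is 2 weeks later: 2 + 14 = 16.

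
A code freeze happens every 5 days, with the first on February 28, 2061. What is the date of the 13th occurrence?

April 29, 2061

The 13th occurrence is 12 intervals after the first: 12 × 5 = 60 days after February 28, 2061.
February has 28 days — 0 days to the end of February leaves 60.
March has 31 days (29 left).
29 days into April → April 29, 2061.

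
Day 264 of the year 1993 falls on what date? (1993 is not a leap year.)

21 September 1993

January has 31 days (264 − 31 = 233 remain).
February has 28 days (233 − 28 = 205 remain).
March has 31 days (205 − 31 = 174 remain).
April has 30 days (174 − 30 = 144 remain).
May has 31 days (144 − 31 = 113 remain).
June has 30 days (113 − 30 = 83 remain).
July has 31 days (83 − 31 = 52 remain).
August has 31 days (52 − 31 = 21 remain).
21 into September → September 21.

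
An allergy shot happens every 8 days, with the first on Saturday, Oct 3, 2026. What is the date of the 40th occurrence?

The 40th occurrence is 39 intervals after the first: 39 × 8 = 312 days after Oct 3, 2026.
Oct has 31 days — 28 days to the end of Oct leaves 284.
Nov has 30 days (254 left).
Dec has 31 days (223 left).
Jan has 31 days (192 left).
Feb has 28 days (164 left).
Mar has 31 days (133 left).
Apr has 30 days (103 left).
May has 31 days (72 left).
Jun has 30 days (42 left).
Jul has 31 days (11 left).
11 days into Aug → Aug 11, 2027.

Aug 11, 2027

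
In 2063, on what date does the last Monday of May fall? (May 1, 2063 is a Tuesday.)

May 2063 begins on a Tuesday, so the first Monday is May 7 (6 days later).
May 2063 has 31 days. Adding weeks: 7, 14, 21, 28 — the last one ≤ 31 is the 28th.

May 28, 2063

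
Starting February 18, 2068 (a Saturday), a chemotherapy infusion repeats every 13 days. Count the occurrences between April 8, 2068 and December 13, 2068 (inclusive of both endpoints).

20

Occurrences land 13·i days after February 18, 2068 for i = 0, 1, 2, …
April 8, 2068 is 50 days after the start; 50 ÷ 13 = 3 remainder 11; since the remainder is 11, round up to i = 4. First occurrence in the window: #5 on April 10, 2068 (4×13 = 52 days in).
December 13, 2068 is 299 days after the start; 299 ÷ 13 = 23 remainder 0. Last occurrence in the window: #24 on December 13, 2068.
Occurrences #5 through #24: 20 in total.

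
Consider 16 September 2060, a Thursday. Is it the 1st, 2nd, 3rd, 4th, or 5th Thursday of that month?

Day 16 falls in week ⌈16/7⌉ of the month.
Days 1–7 hold the 1st Thursday, 8–14 the 2nd, 15–21 the 3rd, 22–28 the 4th, 29–31 the 5th.
16 is in the range for the 3rd.

3rd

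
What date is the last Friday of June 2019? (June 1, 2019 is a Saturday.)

2019-06-28

June 2019 begins on a Saturday, so the first Friday is June 7 (6 days later).
June 2019 has 30 days. Adding weeks: 7, 14, 21, 28 — the last one ≤ 30 is the 28th.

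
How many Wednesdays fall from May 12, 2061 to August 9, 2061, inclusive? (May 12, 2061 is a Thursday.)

12

May 12, 2061 is a Thursday; the first Wednesday on or after it is May 18, 2061 (6 days later).
From May 18, 2061 to August 9, 2061: 13 + 30 + 31 + 9 = 83 days (rest of May, June, July, August).
83 ÷ 7 = 11 full weeks with remainder 6, so 11 more Wednesdays after the first → 12.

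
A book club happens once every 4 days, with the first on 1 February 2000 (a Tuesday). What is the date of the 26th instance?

11 May 2000

The 26th occurrence is 25 intervals after the first: 25 × 4 = 100 days after 1 February 2000.
February has 29 days — 28 days to the end of February leaves 72.
March has 31 days (41 left).
April has 30 days (11 left).
11 days into May → 11 May 2000.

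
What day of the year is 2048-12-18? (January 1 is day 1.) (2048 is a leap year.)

353

Days in months before December: 31 + 29 + 31 + 30 + 31 + 30 + 31 + 31 + 30 + 31 + 30 = 335.
Plus 18 days into December → day 353.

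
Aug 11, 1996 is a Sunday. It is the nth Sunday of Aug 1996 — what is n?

2nd

Day 11 falls in week ⌈11/7⌉ of the month.
Days 1–7 hold the 1st Sunday, 8–14 the 2nd, 15–21 the 3rd, 22–28 the 4th, 29–31 the 5th.
11 is in the range for the 2nd.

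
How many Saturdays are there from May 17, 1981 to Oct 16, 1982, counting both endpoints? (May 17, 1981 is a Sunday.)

74

May 17, 1981 is a Sunday; the first Saturday on or after it is May 23, 1981 (6 days later).
From May 23, 1981 to Oct 16, 1982: 222 + 289 = 511 days (rest of 1981, to Oct 16, 1982 in 1982).
511 ÷ 7 = 73 full weeks with remainder 0, so 73 more Saturdays after the first → 74.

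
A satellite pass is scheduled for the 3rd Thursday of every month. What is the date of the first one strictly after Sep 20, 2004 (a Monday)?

Oct 21, 2004

Sep 2004 starts on a Wednesday; its first Thursday is the 2nd, so the 3rd Thursday is the 16th — Sep 16, 2004.
That is not after Sep 20, 2004, so look at Oct 2004.
Oct 2004 starts on a Friday; its first Thursday is the 7th, so the 3rd Thursday is the 21st — Oct 21, 2004.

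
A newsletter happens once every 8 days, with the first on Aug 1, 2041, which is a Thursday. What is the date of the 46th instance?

The 46th occurrence is 45 intervals after the first: 45 × 8 = 360 days after Aug 1, 2041.
Aug has 31 days — 30 days to the end of Aug leaves 330.
Sep has 30 days (300 left).
Oct has 31 days (269 left).
Nov has 30 days (239 left).
Dec has 31 days (208 left).
Jan has 31 days (177 left).
Feb has 28 days (149 left).
Mar has 31 days (118 left).
Apr has 30 days (88 left).
May has 31 days (57 left).
Jun has 30 days (27 left).
27 days into Jul → Jul 27, 2042.

Jul 27, 2042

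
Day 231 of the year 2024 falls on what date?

January has 31 days (231 − 31 = 200 remain).
February has 29 days (200 − 29 = 171 remain).
March has 31 days (171 − 31 = 140 remain).
April has 30 days (140 − 30 = 110 remain).
May has 31 days (110 − 31 = 79 remain).
June has 30 days (79 − 30 = 49 remain).
July has 31 days (49 − 31 = 18 remain).
18 into August → August 18.

August 18, 2024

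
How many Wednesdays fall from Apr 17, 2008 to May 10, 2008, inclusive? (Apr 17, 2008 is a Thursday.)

Apr 17, 2008 is a Thursday; the first Wednesday on or after it is Apr 23, 2008 (6 days later).
From Apr 23, 2008 to May 10, 2008: 7 + 10 = 17 days (rest of Apr, May).
17 ÷ 7 = 2 full weeks with remainder 3, so 2 more Wednesdays after the first → 3.

3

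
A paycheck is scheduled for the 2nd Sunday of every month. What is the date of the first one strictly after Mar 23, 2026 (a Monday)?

Mar 2026 starts on a Sunday; its first Sunday is the 1st, so the 2nd Sunday is the 8th — Mar 8, 2026.
That is not after Mar 23, 2026, so look at Apr 2026.
Apr 2026 starts on a Wednesday; its first Sunday is the 5th, so the 2nd Sunday is the 12th — Apr 12, 2026.

Apr 12, 2026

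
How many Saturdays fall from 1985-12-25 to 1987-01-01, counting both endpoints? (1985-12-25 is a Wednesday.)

53

1985-12-25 is a Wednesday; the first Saturday on or after it is 1985-12-28 (3 days later).
From 1985-12-28 to 1987-01-01: 3 + 365 + 1 = 369 days (rest of 1985, 1986, to 1987-01-01 in 1987).
369 ÷ 7 = 52 full weeks with remainder 5, so 52 more Saturdays after the first → 53.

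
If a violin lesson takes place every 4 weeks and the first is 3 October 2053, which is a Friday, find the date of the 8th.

17 April 2054

The 8th occurrence is 7 intervals after the first: 7 × 28 = 196 days after 3 October 2053.
October has 31 days — 28 days to the end of October leaves 168.
November has 30 days (138 left).
December has 31 days (107 left).
January has 31 days (76 left).
February has 28 days (48 left).
March has 31 days (17 left).
17 days into April → 17 April 2054.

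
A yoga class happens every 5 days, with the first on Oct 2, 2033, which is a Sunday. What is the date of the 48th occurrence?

The 48th occurrence is 47 intervals after the first: 47 × 5 = 235 days after Oct 2, 2033.
Oct has 31 days — 29 days to the end of Oct leaves 206.
Nov has 30 days (176 left).
Dec has 31 days (145 left).
Jan has 31 days (114 left).
Feb has 28 days (86 left).
Mar has 31 days (55 left).
Apr has 30 days (25 left).
25 days into May → May 25, 2034.

May 25, 2034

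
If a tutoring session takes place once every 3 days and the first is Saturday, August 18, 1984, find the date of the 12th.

The 12th occurrence is 11 intervals after the first: 11 × 3 = 33 days after August 18, 1984.
August has 31 days — 13 days to the end of August leaves 20.
20 days into September → September 20, 1984.

September 20, 1984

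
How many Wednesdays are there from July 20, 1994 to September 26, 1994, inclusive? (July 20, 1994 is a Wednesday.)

10

July 20, 1994 is a Wednesday; the first Wednesday on or after it is July 20, 1994.
From July 20, 1994 to September 26, 1994: 11 + 31 + 26 = 68 days (rest of July, August, September).
68 ÷ 7 = 9 full weeks with remainder 5, so 9 more Wednesdays after the first → 10.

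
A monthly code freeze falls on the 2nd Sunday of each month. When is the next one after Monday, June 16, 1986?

July 13, 1986

June 1986 starts on a Sunday; its first Sunday is the 1st, so the 2nd Sunday is the 8th — June 8, 1986.
That is not after June 16, 1986, so look at July 1986.
July 1986 starts on a Tuesday; its first Sunday is the 6th, so the 2nd Sunday is the 13th — July 13, 1986.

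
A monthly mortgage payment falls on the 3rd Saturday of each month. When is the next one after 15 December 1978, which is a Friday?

December 1978 starts on a Friday; its first Saturday is the 2nd, so the 3rd Saturday is the 16th — 16 December 1978.
16 December 1978 is after 15 December 1978, so that is the next one.

16 December 1978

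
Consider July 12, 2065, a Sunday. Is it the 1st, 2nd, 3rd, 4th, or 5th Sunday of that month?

Day 12 falls in week ⌈12/7⌉ of the month.
Days 1–7 hold the 1st Sunday, 8–14 the 2nd, 15–21 the 3rd, 22–28 the 4th, 29–31 the 5th.
12 is in the range for the 2nd.

2nd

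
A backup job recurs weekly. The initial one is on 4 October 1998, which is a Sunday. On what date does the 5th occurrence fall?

The 5th occurrence is 4 intervals after the first: 4 × 7 = 28 days after 4 October 1998.
October has 31 days — 27 days to the end of October leaves 1.
1 day into November → 1 November 1998.

1 November 1998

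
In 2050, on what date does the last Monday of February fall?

February 28, 2050

February 2050 begins on a Tuesday, so the first Monday is February 7 (6 days later).
February 2050 has 28 days. Adding weeks: 7, 14, 21, 28 — the last one ≤ 28 is the 28th.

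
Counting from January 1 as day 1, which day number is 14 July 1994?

Days in months before July: 31 + 28 + 31 + 30 + 31 + 30 = 181.
Plus 14 days into July → day 195.

195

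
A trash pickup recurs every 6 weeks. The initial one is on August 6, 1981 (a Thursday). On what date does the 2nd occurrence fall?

The 2nd occurrence is 1 interval after the first: 1 × 42 = 42 days after August 6, 1981.
August has 31 days — 25 days to the end of August leaves 17.
17 days into September → September 17, 1981.

September 17, 1981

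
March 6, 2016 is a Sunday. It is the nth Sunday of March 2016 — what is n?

1st

Day 6 falls in week ⌈6/7⌉ of the month.
Days 1–7 hold the 1st Sunday, 8–14 the 2nd, 15–21 the 3rd, 22–28 the 4th, 29–31 the 5th.
6 is in the range for the 1st.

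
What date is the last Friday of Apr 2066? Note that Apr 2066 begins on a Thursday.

Apr 2066 begins on a Thursday, so the first Friday is Apr 2 (1 day later).
Apr 2066 has 30 days. Adding weeks: 2, 9, 16, 23, 30 — the last one ≤ 30 is the 30th.

Apr 30, 2066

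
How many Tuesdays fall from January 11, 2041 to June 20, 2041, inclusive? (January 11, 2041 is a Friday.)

January 11, 2041 is a Friday; the first Tuesday on or after it is January 15, 2041 (4 days later).
From January 15, 2041 to June 20, 2041: 16 + 28 + 31 + 30 + 31 + 20 = 156 days (rest of January, February, March, April, May, June).
156 ÷ 7 = 22 full weeks with remainder 2, so 22 more Tuesdays after the first → 23.

23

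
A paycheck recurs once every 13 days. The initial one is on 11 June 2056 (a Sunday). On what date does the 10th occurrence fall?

The 10th occurrence is 9 intervals after the first: 9 × 13 = 117 days after 11 June 2056.
June has 30 days — 19 days to the end of June leaves 98.
July has 31 days (67 left).
August has 31 days (36 left).
September has 30 days (6 left).
6 days into October → 6 October 2056.

6 October 2056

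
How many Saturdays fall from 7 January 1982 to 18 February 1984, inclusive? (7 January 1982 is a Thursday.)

7 January 1982 is a Thursday; the first Saturday on or after it is 9 January 1982 (2 days later).
From 9 January 1982 to 18 February 1984: 356 + 365 + 49 = 770 days (rest of 1982, 1983, to 18 February 1984 in 1984).
770 ÷ 7 = 110 full weeks with remainder 0, so 110 more Saturdays after the first → 111.

111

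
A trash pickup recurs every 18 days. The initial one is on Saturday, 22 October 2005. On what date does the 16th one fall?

The 16th occurrence is 15 intervals after the first: 15 × 18 = 270 days after 22 October 2005.
October has 31 days — 9 days to the end of October leaves 261.
November has 30 days (231 left).
December has 31 days (200 left).
January has 31 days (169 left).
February has 28 days (141 left).
March has 31 days (110 left).
April has 30 days (80 left).
May has 31 days (49 left).
June has 30 days (19 left).
19 days into July → 19 July 2006.

19 July 2006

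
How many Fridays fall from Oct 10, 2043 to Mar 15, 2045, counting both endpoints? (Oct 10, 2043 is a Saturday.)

74

Oct 10, 2043 is a Saturday; the first Friday on or after it is Oct 16, 2043 (6 days later).
From Oct 16, 2043 to Mar 15, 2045: 76 + 366 + 74 = 516 days (rest of 2043, 2044, to Mar 15, 2045 in 2045).
516 ÷ 7 = 73 full weeks with remainder 5, so 73 more Fridays after the first → 74.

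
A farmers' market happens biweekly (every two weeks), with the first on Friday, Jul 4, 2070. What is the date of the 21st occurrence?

The 21st occurrence is 20 intervals after the first: 20 × 14 = 280 days after Jul 4, 2070.
Jul has 31 days — 27 days to the end of Jul leaves 253.
Aug has 31 days (222 left).
Sep has 30 days (192 left).
Oct has 31 days (161 left).
Nov has 30 days (131 left).
Dec has 31 days (100 left).
Jan has 31 days (69 left).
Feb has 28 days (41 left).
Mar has 31 days (10 left).
10 days into Apr → Apr 10, 2071.

Apr 10, 2071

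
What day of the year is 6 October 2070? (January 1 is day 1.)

279

Days in months before October: 31 + 28 + 31 + 30 + 31 + 30 + 31 + 31 + 30 = 273.
Plus 6 days into October → day 279.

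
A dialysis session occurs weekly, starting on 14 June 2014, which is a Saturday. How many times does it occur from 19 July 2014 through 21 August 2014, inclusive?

5

Occurrences land 7·i days after 14 June 2014 for i = 0, 1, 2, …
19 July 2014 is 35 days after the start; 35 ÷ 7 = 5 remainder 0. First occurrence in the window: #6 on 19 July 2014 (5×7 = 35 days in).
21 August 2014 is 68 days after the start; 68 ÷ 7 = 9 remainder 5. Last occurrence in the window: #10 on 16 August 2014.
Occurrences #6 through #10: 5 in total.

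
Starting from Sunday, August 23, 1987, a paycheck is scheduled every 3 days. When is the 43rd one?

December 27, 1987

The 43rd occurrence is 42 intervals after the first: 42 × 3 = 126 days after August 23, 1987.
August has 31 days — 8 days to the end of August leaves 118.
September has 30 days (88 left).
October has 31 days (57 left).
November has 30 days (27 left).
27 days into December → December 27, 1987.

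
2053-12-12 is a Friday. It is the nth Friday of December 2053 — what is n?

Day 12 falls in week ⌈12/7⌉ of the month.
Days 1–7 hold the 1st Friday, 8–14 the 2nd, 15–21 the 3rd, 22–28 the 4th, 29–31 the 5th.
12 is in the range for the 2nd.

2nd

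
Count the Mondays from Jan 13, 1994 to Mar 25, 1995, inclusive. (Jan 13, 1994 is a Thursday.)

Jan 13, 1994 is a Thursday; the first Monday on or after it is Jan 17, 1994 (4 days later).
From Jan 17, 1994 to Mar 25, 1995: 348 + 84 = 432 days (rest of 1994, to Mar 25, 1995 in 1995).
432 ÷ 7 = 61 full weeks with remainder 5, so 61 more Mondays after the first → 62.

62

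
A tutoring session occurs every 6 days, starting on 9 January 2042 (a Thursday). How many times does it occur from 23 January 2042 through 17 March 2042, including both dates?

9

Occurrences land 6·i days after 9 January 2042 for i = 0, 1, 2, …
23 January 2042 is 14 days after the start; 14 ÷ 6 = 2 remainder 2; since the remainder is 2, round up to i = 3. First occurrence in the window: #4 on 27 January 2042 (3×6 = 18 days in).
17 March 2042 is 67 days after the start; 67 ÷ 6 = 11 remainder 1. Last occurrence in the window: #12 on 16 March 2042.
Occurrences #4 through #12: 9 in total.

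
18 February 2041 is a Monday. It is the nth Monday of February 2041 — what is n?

3rd

Day 18 falls in week ⌈18/7⌉ of the month.
Days 1–7 hold the 1st Monday, 8–14 the 2nd, 15–21 the 3rd, 22–28 the 4th, 29–31 the 5th.
18 is in the range for the 3rd.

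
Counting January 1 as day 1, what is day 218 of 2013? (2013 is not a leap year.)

August 6, 2013

January has 31 days (218 − 31 = 187 remain).
February has 28 days (187 − 28 = 159 remain).
March has 31 days (159 − 31 = 128 remain).
April has 30 days (128 − 30 = 98 remain).
May has 31 days (98 − 31 = 67 remain).
June has 30 days (67 − 30 = 37 remain).
July has 31 days (37 − 31 = 6 remain).
6 into August → August 6.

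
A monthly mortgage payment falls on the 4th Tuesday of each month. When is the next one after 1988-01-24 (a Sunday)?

1988-01-26

January 1988 starts on a Friday; its first Tuesday is the 5th, so the 4th Tuesday is the 26th — 1988-01-26.
1988-01-26 is after 1988-01-24, so that is the next one.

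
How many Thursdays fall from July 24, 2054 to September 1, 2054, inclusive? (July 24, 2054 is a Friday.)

5

July 24, 2054 is a Friday; the first Thursday on or after it is July 30, 2054 (6 days later).
From July 30, 2054 to September 1, 2054: 1 + 31 + 1 = 33 days (rest of July, August, September).
33 ÷ 7 = 4 full weeks with remainder 5, so 4 more Thursdays after the first → 5.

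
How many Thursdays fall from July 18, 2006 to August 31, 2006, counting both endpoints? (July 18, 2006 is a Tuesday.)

7

July 18, 2006 is a Tuesday; the first Thursday on or after it is July 20, 2006 (2 days later).
From July 20, 2006 to August 31, 2006: 11 + 31 = 42 days (rest of July, August).
42 ÷ 7 = 6 full weeks with remainder 0, so 6 more Thursdays after the first → 7.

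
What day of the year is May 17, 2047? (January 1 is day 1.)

137

Days in months before May: 31 + 28 + 31 + 30 = 120.
Plus 17 days into May → day 137.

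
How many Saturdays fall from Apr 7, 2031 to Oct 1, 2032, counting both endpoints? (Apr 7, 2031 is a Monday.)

77

Apr 7, 2031 is a Monday; the first Saturday on or after it is Apr 12, 2031 (5 days later).
From Apr 12, 2031 to Oct 1, 2032: 263 + 275 = 538 days (rest of 2031, to Oct 1, 2032 in 2032).
538 ÷ 7 = 76 full weeks with remainder 6, so 76 more Saturdays after the first → 77.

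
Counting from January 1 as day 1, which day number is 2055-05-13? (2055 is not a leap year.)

133

Days in months before May: 31 + 28 + 31 + 30 = 120.
Plus 13 days into May → day 133.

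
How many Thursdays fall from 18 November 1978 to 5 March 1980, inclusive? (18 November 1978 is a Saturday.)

18 November 1978 is a Saturday; the first Thursday on or after it is 23 November 1978 (5 days later).
From 23 November 1978 to 5 March 1980: 38 + 365 + 65 = 468 days (rest of 1978, 1979, to 5 March 1980 in 1980).
468 ÷ 7 = 66 full weeks with remainder 6, so 66 more Thursdays after the first → 67.

67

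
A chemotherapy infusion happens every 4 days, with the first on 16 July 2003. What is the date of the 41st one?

23 December 2003

The 41st occurrence is 40 intervals after the first: 40 × 4 = 160 days after 16 July 2003.
July has 31 days — 15 days to the end of July leaves 145.
August has 31 days (114 left).
September has 30 days (84 left).
October has 31 days (53 left).
November has 30 days (23 left).
23 days into December → 23 December 2003.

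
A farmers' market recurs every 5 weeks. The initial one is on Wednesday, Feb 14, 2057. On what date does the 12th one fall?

Mar 6, 2058

The 12th occurrence is 11 intervals after the first: 11 × 35 = 385 days after Feb 14, 2057.
Feb has 28 days — 14 days to the end of Feb leaves 371.
Mar has 31 days (340 left).
Apr has 30 days (310 left).
May has 31 days (279 left).
Jun has 30 days (249 left).
Jul has 31 days (218 left).
Aug has 31 days (187 left).
Sep has 30 days (157 left).
Oct has 31 days (126 left).
Nov has 30 days (96 left).
Dec has 31 days (65 left).
Jan has 31 days (34 left).
Feb has 28 days (6 left).
6 days into Mar → Mar 6, 2058.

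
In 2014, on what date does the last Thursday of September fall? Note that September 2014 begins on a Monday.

September 25, 2014

September 2014 begins on a Monday, so the first Thursday is September 4 (3 days later).
September 2014 has 30 days. Adding weeks: 4, 11, 18, 25 — the last one ≤ 30 is the 25th.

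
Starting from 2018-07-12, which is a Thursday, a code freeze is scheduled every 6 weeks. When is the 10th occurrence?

The 10th occurrence is 9 intervals after the first: 9 × 42 = 378 days after 2018-07-12.
July has 31 days — 19 days to the end of July leaves 359.
August has 31 days (328 left).
September has 30 days (298 left).
October has 31 days (267 left).
November has 30 days (237 left).
December has 31 days (206 left).
January has 31 days (175 left).
February has 28 days (147 left).
March has 31 days (116 left).
April has 30 days (86 left).
May has 31 days (55 left).
June has 30 days (25 left).
25 days into July → 2019-07-25.

2019-07-25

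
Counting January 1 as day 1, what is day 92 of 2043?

Jan has 31 days (92 − 31 = 61 remain).
Feb has 28 days (61 − 28 = 33 remain).
Mar has 31 days (33 − 31 = 2 remain).
2 into Apr → Apr 2.

Apr 2, 2043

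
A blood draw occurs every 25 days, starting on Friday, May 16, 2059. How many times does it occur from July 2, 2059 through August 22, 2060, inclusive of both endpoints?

17

Occurrences land 25·i days after May 16, 2059 for i = 0, 1, 2, …
July 2, 2059 is 47 days after the start; 47 ÷ 25 = 1 remainder 22; since the remainder is 22, round up to i = 2. First occurrence in the window: #3 on July 5, 2059 (2×25 = 50 days in).
August 22, 2060 is 464 days after the start; 464 ÷ 25 = 18 remainder 14. Last occurrence in the window: #19 on August 8, 2060.
Occurrences #3 through #19: 17 in total.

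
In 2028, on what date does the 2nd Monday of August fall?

2028-08-14

The first Monday of August 2028 is August 7.
The 2nd Monday is 1 weeks later: 7 + 7 = 14.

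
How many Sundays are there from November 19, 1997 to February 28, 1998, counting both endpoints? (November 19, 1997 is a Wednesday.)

November 19, 1997 is a Wednesday; the first Sunday on or after it is November 23, 1997 (4 days later).
From November 23, 1997 to February 28, 1998: 7 + 31 + 31 + 28 = 97 days (rest of November, December, January, February).
97 ÷ 7 = 13 full weeks with remainder 6, so 13 more Sundays after the first → 14.

14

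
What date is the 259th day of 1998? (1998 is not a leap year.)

January has 31 days (259 − 31 = 228 remain).
February has 28 days (228 − 28 = 200 remain).
March has 31 days (200 − 31 = 169 remain).
April has 30 days (169 − 30 = 139 remain).
May has 31 days (139 − 31 = 108 remain).
June has 30 days (108 − 30 = 78 remain).
July has 31 days (78 − 31 = 47 remain).
August has 31 days (47 − 31 = 16 remain).
16 into September → September 16.

September 16, 1998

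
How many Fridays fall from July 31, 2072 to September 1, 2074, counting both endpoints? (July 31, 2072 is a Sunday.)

July 31, 2072 is a Sunday; the first Friday on or after it is August 5, 2072 (5 days later).
From August 5, 2072 to September 1, 2074: 148 + 365 + 244 = 757 days (rest of 2072, 2073, to September 1, 2074 in 2074).
757 ÷ 7 = 108 full weeks with remainder 1, so 108 more Fridays after the first → 109.

109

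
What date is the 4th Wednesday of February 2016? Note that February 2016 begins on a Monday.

February 2016 begins on a Monday, so the first Wednesday is February 3 (2 days later).
The 4th Wednesday is 3 weeks later: 3 + 21 = 24.

2016-02-24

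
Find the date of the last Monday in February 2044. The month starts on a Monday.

February 2044 begins on a Monday, so the first Monday is February 1.
February 2044 has 29 days. Adding weeks: 1, 8, 15, 22, 29 — the last one ≤ 29 is the 29th.

February 29, 2044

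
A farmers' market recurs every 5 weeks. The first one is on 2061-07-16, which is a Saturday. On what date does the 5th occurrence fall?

2061-12-03

The 5th occurrence is 4 intervals after the first: 4 × 35 = 140 days after 2061-07-16.
July has 31 days — 15 days to the end of July leaves 125.
August has 31 days (94 left).
September has 30 days (64 left).
October has 31 days (33 left).
November has 30 days (3 left).
3 days into December → 2061-12-03.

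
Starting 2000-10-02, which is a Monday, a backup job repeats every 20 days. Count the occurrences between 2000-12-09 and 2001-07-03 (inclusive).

Occurrences land 20·i days after 2000-10-02 for i = 0, 1, 2, …
2000-12-09 is 68 days after the start; 68 ÷ 20 = 3 remainder 8; since the remainder is 8, round up to i = 4. First occurrence in the window: #5 on 2000-12-21 (4×20 = 80 days in).
2001-07-03 is 274 days after the start; 274 ÷ 20 = 13 remainder 14. Last occurrence in the window: #14 on 2001-06-19.
Occurrences #5 through #14: 10 in total.

10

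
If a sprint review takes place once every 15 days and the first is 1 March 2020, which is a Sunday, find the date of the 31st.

The 31st occurrence is 30 intervals after the first: 30 × 15 = 450 days after 1 March 2020.
March has 31 days — 30 days to the end of March leaves 420.
From end of March to end of 2020 is 275 days (145 left).
January has 31 days (114 left).
February has 28 days (86 left).
March has 31 days (55 left).
April has 30 days (25 left).
25 days into May → 25 May 2021.

25 May 2021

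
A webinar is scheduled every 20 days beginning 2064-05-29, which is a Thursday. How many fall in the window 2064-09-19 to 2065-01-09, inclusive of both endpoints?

6

Occurrences land 20·i days after 2064-05-29 for i = 0, 1, 2, …
2064-09-19 is 113 days after the start; 113 ÷ 20 = 5 remainder 13; since the remainder is 13, round up to i = 6. First occurrence in the window: #7 on 2064-09-26 (6×20 = 120 days in).
2065-01-09 is 225 days after the start; 225 ÷ 20 = 11 remainder 5. Last occurrence in the window: #12 on 2065-01-04.
Occurrences #7 through #12: 6 in total.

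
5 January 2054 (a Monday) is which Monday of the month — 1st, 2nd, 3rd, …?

1st

Day 5 falls in week ⌈5/7⌉ of the month.
Days 1–7 hold the 1st Monday, 8–14 the 2nd, 15–21 the 3rd, 22–28 the 4th, 29–31 the 5th.
5 is in the range for the 1st.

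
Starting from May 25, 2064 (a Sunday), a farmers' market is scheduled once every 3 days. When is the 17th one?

The 17th occurrence is 16 intervals after the first: 16 × 3 = 48 days after May 25, 2064.
May has 31 days — 6 days to the end of May leaves 42.
June has 30 days (12 left).
12 days into July → July 12, 2064.

July 12, 2064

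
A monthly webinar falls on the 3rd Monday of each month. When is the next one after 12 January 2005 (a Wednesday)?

January 2005 starts on a Saturday; its first Monday is the 3rd, so the 3rd Monday is the 17th — 17 January 2005.
17 January 2005 is after 12 January 2005, so that is the next one.

17 January 2005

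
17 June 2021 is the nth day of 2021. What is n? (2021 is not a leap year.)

168

Days in months before June: 31 + 28 + 31 + 30 + 31 = 151.
Plus 17 days into June → day 168.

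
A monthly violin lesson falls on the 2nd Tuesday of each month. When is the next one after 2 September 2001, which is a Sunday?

September 2001 starts on a Saturday; its first Tuesday is the 4th, so the 2nd Tuesday is the 11th — 11 September 2001.
11 September 2001 is after 2 September 2001, so that is the next one.

11 September 2001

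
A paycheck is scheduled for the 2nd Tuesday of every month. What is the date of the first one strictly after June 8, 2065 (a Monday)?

June 2065 starts on a Monday; its first Tuesday is the 2nd, so the 2nd Tuesday is the 9th — June 9, 2065.
June 9, 2065 is after June 8, 2065, so that is the next one.

June 9, 2065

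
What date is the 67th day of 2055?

8 March 2055

January has 31 days (67 − 31 = 36 remain).
February has 28 days (36 − 28 = 8 remain).
8 into March → March 8.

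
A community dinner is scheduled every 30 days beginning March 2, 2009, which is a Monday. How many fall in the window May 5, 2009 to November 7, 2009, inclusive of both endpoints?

Occurrences land 30·i days after March 2, 2009 for i = 0, 1, 2, …
May 5, 2009 is 64 days after the start; 64 ÷ 30 = 2 remainder 4; since the remainder is 4, round up to i = 3. First occurrence in the window: #4 on May 31, 2009 (3×30 = 90 days in).
November 7, 2009 is 250 days after the start; 250 ÷ 30 = 8 remainder 10. Last occurrence in the window: #9 on October 28, 2009.
Occurrences #4 through #9: 6 in total.

6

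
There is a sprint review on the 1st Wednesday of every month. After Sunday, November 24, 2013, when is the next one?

November 2013 starts on a Friday, so its 1st Wednesday is November 6, 2013 (5 days in).
That is not after November 24, 2013, so look at December 2013.
December 2013 starts on a Sunday, so its 1st Wednesday is December 4, 2013 (3 days in).

December 4, 2013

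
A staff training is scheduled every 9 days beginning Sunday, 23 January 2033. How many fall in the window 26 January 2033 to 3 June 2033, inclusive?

Occurrences land 9·i days after 23 January 2033 for i = 0, 1, 2, …
26 January 2033 is 3 days after the start; 3 ÷ 9 = 0 remainder 3; since the remainder is 3, round up to i = 1. First occurrence in the window: #2 on 1 February 2033 (1×9 = 9 days in).
3 June 2033 is 131 days after the start; 131 ÷ 9 = 14 remainder 5. Last occurrence in the window: #15 on 29 May 2033.
Occurrences #2 through #15: 14 in total.

14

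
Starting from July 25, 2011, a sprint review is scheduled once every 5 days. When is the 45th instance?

March 1, 2012

The 45th occurrence is 44 intervals after the first: 44 × 5 = 220 days after July 25, 2011.
July has 31 days — 6 days to the end of July leaves 214.
August has 31 days (183 left).
September has 30 days (153 left).
October has 31 days (122 left).
November has 30 days (92 left).
December has 31 days (61 left).
January has 31 days (30 left).
February has 29 days (1 left).
1 day into March → March 1, 2012.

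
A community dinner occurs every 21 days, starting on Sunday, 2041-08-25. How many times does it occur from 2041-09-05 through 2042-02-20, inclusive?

8

Occurrences land 21·i days after 2041-08-25 for i = 0, 1, 2, …
2041-09-05 is 11 days after the start; 11 ÷ 21 = 0 remainder 11; since the remainder is 11, round up to i = 1. First occurrence in the window: #2 on 2041-09-15 (1×21 = 21 days in).
2042-02-20 is 179 days after the start; 179 ÷ 21 = 8 remainder 11. Last occurrence in the window: #9 on 2042-02-09.
Occurrences #2 through #9: 8 in total.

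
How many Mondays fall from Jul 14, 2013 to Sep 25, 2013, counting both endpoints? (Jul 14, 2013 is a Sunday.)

11

Jul 14, 2013 is a Sunday; the first Monday on or after it is Jul 15, 2013 (1 day later).
From Jul 15, 2013 to Sep 25, 2013: 16 + 31 + 25 = 72 days (rest of Jul, Aug, Sep).
72 ÷ 7 = 10 full weeks with remainder 2, so 10 more Mondays after the first → 11.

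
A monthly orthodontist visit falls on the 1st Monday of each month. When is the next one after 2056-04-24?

April 2056 starts on a Saturday, so its 1st Monday is 2056-04-03 (2 days in).
That is not after 2056-04-24, so look at May 2056.
May 2056 starts on a Monday, so its 1st Monday is 2056-05-01.

2056-05-01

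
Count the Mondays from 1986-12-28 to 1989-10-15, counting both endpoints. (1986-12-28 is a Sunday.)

146

1986-12-28 is a Sunday; the first Monday on or after it is 1986-12-29 (1 day later).
From 1986-12-29 to 1989-10-15: 2 + 365 + 366 + 288 = 1021 days (rest of 1986, 1987, 1988, to 1989-10-15 in 1989).
1021 ÷ 7 = 145 full weeks with remainder 6, so 145 more Mondays after the first → 146.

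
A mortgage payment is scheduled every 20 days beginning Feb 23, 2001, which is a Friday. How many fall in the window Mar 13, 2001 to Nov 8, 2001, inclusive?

12

Occurrences land 20·i days after Feb 23, 2001 for i = 0, 1, 2, …
Mar 13, 2001 is 18 days after the start; 18 ÷ 20 = 0 remainder 18; since the remainder is 18, round up to i = 1. First occurrence in the window: #2 on Mar 15, 2001 (1×20 = 20 days in).
Nov 8, 2001 is 258 days after the start; 258 ÷ 20 = 12 remainder 18. Last occurrence in the window: #13 on Oct 21, 2001.
Occurrences #2 through #13: 12 in total.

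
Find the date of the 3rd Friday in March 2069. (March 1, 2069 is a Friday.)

March 2069 begins on a Friday, so the first Friday is March 1.
The 3rd Friday is 2 weeks later: 1 + 14 = 15.

March 15, 2069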